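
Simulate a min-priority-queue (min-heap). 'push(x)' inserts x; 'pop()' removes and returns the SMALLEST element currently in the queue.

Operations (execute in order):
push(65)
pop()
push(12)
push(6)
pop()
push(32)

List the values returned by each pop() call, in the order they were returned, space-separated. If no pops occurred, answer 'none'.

push(65): heap contents = [65]
pop() → 65: heap contents = []
push(12): heap contents = [12]
push(6): heap contents = [6, 12]
pop() → 6: heap contents = [12]
push(32): heap contents = [12, 32]

Answer: 65 6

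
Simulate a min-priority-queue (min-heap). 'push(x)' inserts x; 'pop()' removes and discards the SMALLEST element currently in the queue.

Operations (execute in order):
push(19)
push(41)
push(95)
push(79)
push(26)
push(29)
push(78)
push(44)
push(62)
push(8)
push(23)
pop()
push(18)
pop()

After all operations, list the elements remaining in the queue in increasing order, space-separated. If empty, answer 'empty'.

Answer: 19 23 26 29 41 44 62 78 79 95

Derivation:
push(19): heap contents = [19]
push(41): heap contents = [19, 41]
push(95): heap contents = [19, 41, 95]
push(79): heap contents = [19, 41, 79, 95]
push(26): heap contents = [19, 26, 41, 79, 95]
push(29): heap contents = [19, 26, 29, 41, 79, 95]
push(78): heap contents = [19, 26, 29, 41, 78, 79, 95]
push(44): heap contents = [19, 26, 29, 41, 44, 78, 79, 95]
push(62): heap contents = [19, 26, 29, 41, 44, 62, 78, 79, 95]
push(8): heap contents = [8, 19, 26, 29, 41, 44, 62, 78, 79, 95]
push(23): heap contents = [8, 19, 23, 26, 29, 41, 44, 62, 78, 79, 95]
pop() → 8: heap contents = [19, 23, 26, 29, 41, 44, 62, 78, 79, 95]
push(18): heap contents = [18, 19, 23, 26, 29, 41, 44, 62, 78, 79, 95]
pop() → 18: heap contents = [19, 23, 26, 29, 41, 44, 62, 78, 79, 95]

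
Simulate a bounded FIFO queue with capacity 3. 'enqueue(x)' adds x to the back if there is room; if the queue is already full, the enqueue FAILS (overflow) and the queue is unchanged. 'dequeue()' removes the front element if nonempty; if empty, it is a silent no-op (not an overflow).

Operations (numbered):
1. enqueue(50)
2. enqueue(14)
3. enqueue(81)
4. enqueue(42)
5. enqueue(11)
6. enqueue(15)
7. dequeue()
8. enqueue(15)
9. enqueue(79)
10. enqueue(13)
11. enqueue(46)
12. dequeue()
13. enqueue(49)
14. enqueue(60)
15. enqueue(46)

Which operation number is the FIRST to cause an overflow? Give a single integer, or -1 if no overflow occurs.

Answer: 4

Derivation:
1. enqueue(50): size=1
2. enqueue(14): size=2
3. enqueue(81): size=3
4. enqueue(42): size=3=cap → OVERFLOW (fail)
5. enqueue(11): size=3=cap → OVERFLOW (fail)
6. enqueue(15): size=3=cap → OVERFLOW (fail)
7. dequeue(): size=2
8. enqueue(15): size=3
9. enqueue(79): size=3=cap → OVERFLOW (fail)
10. enqueue(13): size=3=cap → OVERFLOW (fail)
11. enqueue(46): size=3=cap → OVERFLOW (fail)
12. dequeue(): size=2
13. enqueue(49): size=3
14. enqueue(60): size=3=cap → OVERFLOW (fail)
15. enqueue(46): size=3=cap → OVERFLOW (fail)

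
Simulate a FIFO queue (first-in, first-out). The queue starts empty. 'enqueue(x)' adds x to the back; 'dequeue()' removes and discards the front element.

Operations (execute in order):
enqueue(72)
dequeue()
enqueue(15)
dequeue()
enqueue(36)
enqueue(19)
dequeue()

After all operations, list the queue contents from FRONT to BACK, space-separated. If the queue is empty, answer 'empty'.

Answer: 19

Derivation:
enqueue(72): [72]
dequeue(): []
enqueue(15): [15]
dequeue(): []
enqueue(36): [36]
enqueue(19): [36, 19]
dequeue(): [19]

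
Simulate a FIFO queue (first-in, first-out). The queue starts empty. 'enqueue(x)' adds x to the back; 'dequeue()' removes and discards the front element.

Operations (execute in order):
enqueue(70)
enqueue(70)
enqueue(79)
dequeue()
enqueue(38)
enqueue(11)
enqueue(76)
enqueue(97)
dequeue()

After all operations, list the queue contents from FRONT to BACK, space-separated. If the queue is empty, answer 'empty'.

enqueue(70): [70]
enqueue(70): [70, 70]
enqueue(79): [70, 70, 79]
dequeue(): [70, 79]
enqueue(38): [70, 79, 38]
enqueue(11): [70, 79, 38, 11]
enqueue(76): [70, 79, 38, 11, 76]
enqueue(97): [70, 79, 38, 11, 76, 97]
dequeue(): [79, 38, 11, 76, 97]

Answer: 79 38 11 76 97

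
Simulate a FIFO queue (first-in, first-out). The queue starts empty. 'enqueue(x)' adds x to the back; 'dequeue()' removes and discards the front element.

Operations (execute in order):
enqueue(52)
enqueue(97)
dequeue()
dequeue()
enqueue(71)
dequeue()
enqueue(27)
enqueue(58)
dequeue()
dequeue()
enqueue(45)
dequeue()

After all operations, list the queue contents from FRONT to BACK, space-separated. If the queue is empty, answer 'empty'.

enqueue(52): [52]
enqueue(97): [52, 97]
dequeue(): [97]
dequeue(): []
enqueue(71): [71]
dequeue(): []
enqueue(27): [27]
enqueue(58): [27, 58]
dequeue(): [58]
dequeue(): []
enqueue(45): [45]
dequeue(): []

Answer: empty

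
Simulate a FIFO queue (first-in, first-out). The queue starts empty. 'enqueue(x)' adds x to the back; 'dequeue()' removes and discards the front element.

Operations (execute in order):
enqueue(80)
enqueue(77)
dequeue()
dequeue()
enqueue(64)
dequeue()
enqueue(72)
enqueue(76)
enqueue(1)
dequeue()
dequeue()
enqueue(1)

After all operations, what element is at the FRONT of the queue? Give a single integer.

Answer: 1

Derivation:
enqueue(80): queue = [80]
enqueue(77): queue = [80, 77]
dequeue(): queue = [77]
dequeue(): queue = []
enqueue(64): queue = [64]
dequeue(): queue = []
enqueue(72): queue = [72]
enqueue(76): queue = [72, 76]
enqueue(1): queue = [72, 76, 1]
dequeue(): queue = [76, 1]
dequeue(): queue = [1]
enqueue(1): queue = [1, 1]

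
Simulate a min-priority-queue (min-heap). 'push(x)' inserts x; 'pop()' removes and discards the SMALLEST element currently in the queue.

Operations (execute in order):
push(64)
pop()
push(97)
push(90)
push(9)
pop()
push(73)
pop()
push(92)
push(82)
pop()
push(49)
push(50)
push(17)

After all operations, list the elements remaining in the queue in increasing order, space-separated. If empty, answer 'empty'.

push(64): heap contents = [64]
pop() → 64: heap contents = []
push(97): heap contents = [97]
push(90): heap contents = [90, 97]
push(9): heap contents = [9, 90, 97]
pop() → 9: heap contents = [90, 97]
push(73): heap contents = [73, 90, 97]
pop() → 73: heap contents = [90, 97]
push(92): heap contents = [90, 92, 97]
push(82): heap contents = [82, 90, 92, 97]
pop() → 82: heap contents = [90, 92, 97]
push(49): heap contents = [49, 90, 92, 97]
push(50): heap contents = [49, 50, 90, 92, 97]
push(17): heap contents = [17, 49, 50, 90, 92, 97]

Answer: 17 49 50 90 92 97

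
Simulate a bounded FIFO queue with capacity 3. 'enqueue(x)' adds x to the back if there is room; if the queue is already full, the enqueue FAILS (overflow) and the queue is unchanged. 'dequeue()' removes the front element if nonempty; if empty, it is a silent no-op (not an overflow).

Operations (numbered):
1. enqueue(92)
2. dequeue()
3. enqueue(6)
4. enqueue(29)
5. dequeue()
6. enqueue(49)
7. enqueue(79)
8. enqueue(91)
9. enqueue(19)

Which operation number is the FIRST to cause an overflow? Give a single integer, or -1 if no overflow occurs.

Answer: 8

Derivation:
1. enqueue(92): size=1
2. dequeue(): size=0
3. enqueue(6): size=1
4. enqueue(29): size=2
5. dequeue(): size=1
6. enqueue(49): size=2
7. enqueue(79): size=3
8. enqueue(91): size=3=cap → OVERFLOW (fail)
9. enqueue(19): size=3=cap → OVERFLOW (fail)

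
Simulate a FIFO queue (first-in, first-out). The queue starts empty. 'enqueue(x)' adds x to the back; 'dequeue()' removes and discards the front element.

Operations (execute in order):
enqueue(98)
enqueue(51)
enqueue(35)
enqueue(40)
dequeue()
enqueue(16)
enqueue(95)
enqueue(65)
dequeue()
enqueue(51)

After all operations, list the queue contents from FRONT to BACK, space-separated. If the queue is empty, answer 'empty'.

Answer: 35 40 16 95 65 51

Derivation:
enqueue(98): [98]
enqueue(51): [98, 51]
enqueue(35): [98, 51, 35]
enqueue(40): [98, 51, 35, 40]
dequeue(): [51, 35, 40]
enqueue(16): [51, 35, 40, 16]
enqueue(95): [51, 35, 40, 16, 95]
enqueue(65): [51, 35, 40, 16, 95, 65]
dequeue(): [35, 40, 16, 95, 65]
enqueue(51): [35, 40, 16, 95, 65, 51]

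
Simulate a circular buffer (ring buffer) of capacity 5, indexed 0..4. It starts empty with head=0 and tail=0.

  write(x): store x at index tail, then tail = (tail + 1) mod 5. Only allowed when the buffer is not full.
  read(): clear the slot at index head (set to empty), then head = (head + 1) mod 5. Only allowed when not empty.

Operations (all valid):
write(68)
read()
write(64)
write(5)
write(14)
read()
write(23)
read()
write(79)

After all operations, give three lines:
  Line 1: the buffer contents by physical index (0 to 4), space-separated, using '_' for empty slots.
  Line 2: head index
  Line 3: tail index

Answer: 79 _ _ 14 23
3
1

Derivation:
write(68): buf=[68 _ _ _ _], head=0, tail=1, size=1
read(): buf=[_ _ _ _ _], head=1, tail=1, size=0
write(64): buf=[_ 64 _ _ _], head=1, tail=2, size=1
write(5): buf=[_ 64 5 _ _], head=1, tail=3, size=2
write(14): buf=[_ 64 5 14 _], head=1, tail=4, size=3
read(): buf=[_ _ 5 14 _], head=2, tail=4, size=2
write(23): buf=[_ _ 5 14 23], head=2, tail=0, size=3
read(): buf=[_ _ _ 14 23], head=3, tail=0, size=2
write(79): buf=[79 _ _ 14 23], head=3, tail=1, size=3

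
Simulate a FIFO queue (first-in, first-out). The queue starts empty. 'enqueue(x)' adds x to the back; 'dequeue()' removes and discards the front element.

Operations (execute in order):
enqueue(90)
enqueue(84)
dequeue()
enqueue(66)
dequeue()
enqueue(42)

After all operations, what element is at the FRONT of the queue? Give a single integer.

Answer: 66

Derivation:
enqueue(90): queue = [90]
enqueue(84): queue = [90, 84]
dequeue(): queue = [84]
enqueue(66): queue = [84, 66]
dequeue(): queue = [66]
enqueue(42): queue = [66, 42]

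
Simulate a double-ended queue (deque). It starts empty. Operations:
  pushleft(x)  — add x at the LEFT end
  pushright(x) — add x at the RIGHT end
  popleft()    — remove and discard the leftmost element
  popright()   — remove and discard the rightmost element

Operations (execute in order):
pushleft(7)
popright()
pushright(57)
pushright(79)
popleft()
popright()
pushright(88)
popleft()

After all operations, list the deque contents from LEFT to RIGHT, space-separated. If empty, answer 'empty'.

pushleft(7): [7]
popright(): []
pushright(57): [57]
pushright(79): [57, 79]
popleft(): [79]
popright(): []
pushright(88): [88]
popleft(): []

Answer: empty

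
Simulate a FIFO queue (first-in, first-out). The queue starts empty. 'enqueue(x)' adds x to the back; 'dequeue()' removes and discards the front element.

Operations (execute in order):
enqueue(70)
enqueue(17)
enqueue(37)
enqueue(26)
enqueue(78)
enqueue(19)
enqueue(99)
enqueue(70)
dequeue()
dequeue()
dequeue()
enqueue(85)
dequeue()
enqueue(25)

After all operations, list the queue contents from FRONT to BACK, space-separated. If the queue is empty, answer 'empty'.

Answer: 78 19 99 70 85 25

Derivation:
enqueue(70): [70]
enqueue(17): [70, 17]
enqueue(37): [70, 17, 37]
enqueue(26): [70, 17, 37, 26]
enqueue(78): [70, 17, 37, 26, 78]
enqueue(19): [70, 17, 37, 26, 78, 19]
enqueue(99): [70, 17, 37, 26, 78, 19, 99]
enqueue(70): [70, 17, 37, 26, 78, 19, 99, 70]
dequeue(): [17, 37, 26, 78, 19, 99, 70]
dequeue(): [37, 26, 78, 19, 99, 70]
dequeue(): [26, 78, 19, 99, 70]
enqueue(85): [26, 78, 19, 99, 70, 85]
dequeue(): [78, 19, 99, 70, 85]
enqueue(25): [78, 19, 99, 70, 85, 25]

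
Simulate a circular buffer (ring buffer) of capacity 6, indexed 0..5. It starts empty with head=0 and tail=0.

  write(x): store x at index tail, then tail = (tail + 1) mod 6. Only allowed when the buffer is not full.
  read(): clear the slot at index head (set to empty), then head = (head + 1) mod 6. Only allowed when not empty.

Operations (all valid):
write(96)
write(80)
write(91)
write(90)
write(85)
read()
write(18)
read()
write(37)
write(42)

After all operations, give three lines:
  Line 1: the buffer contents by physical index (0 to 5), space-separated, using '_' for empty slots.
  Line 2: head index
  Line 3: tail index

Answer: 37 42 91 90 85 18
2
2

Derivation:
write(96): buf=[96 _ _ _ _ _], head=0, tail=1, size=1
write(80): buf=[96 80 _ _ _ _], head=0, tail=2, size=2
write(91): buf=[96 80 91 _ _ _], head=0, tail=3, size=3
write(90): buf=[96 80 91 90 _ _], head=0, tail=4, size=4
write(85): buf=[96 80 91 90 85 _], head=0, tail=5, size=5
read(): buf=[_ 80 91 90 85 _], head=1, tail=5, size=4
write(18): buf=[_ 80 91 90 85 18], head=1, tail=0, size=5
read(): buf=[_ _ 91 90 85 18], head=2, tail=0, size=4
write(37): buf=[37 _ 91 90 85 18], head=2, tail=1, size=5
write(42): buf=[37 42 91 90 85 18], head=2, tail=2, size=6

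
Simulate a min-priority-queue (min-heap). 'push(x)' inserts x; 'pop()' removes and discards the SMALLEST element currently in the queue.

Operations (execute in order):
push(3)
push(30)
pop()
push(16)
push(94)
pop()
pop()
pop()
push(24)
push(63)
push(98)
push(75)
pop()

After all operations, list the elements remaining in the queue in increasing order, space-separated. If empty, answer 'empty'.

push(3): heap contents = [3]
push(30): heap contents = [3, 30]
pop() → 3: heap contents = [30]
push(16): heap contents = [16, 30]
push(94): heap contents = [16, 30, 94]
pop() → 16: heap contents = [30, 94]
pop() → 30: heap contents = [94]
pop() → 94: heap contents = []
push(24): heap contents = [24]
push(63): heap contents = [24, 63]
push(98): heap contents = [24, 63, 98]
push(75): heap contents = [24, 63, 75, 98]
pop() → 24: heap contents = [63, 75, 98]

Answer: 63 75 98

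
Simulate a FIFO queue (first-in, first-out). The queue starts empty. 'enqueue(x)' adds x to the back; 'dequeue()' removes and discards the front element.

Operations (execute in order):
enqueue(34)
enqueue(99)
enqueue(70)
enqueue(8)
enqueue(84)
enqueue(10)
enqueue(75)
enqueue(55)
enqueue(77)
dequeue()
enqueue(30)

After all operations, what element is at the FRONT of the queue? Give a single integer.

Answer: 99

Derivation:
enqueue(34): queue = [34]
enqueue(99): queue = [34, 99]
enqueue(70): queue = [34, 99, 70]
enqueue(8): queue = [34, 99, 70, 8]
enqueue(84): queue = [34, 99, 70, 8, 84]
enqueue(10): queue = [34, 99, 70, 8, 84, 10]
enqueue(75): queue = [34, 99, 70, 8, 84, 10, 75]
enqueue(55): queue = [34, 99, 70, 8, 84, 10, 75, 55]
enqueue(77): queue = [34, 99, 70, 8, 84, 10, 75, 55, 77]
dequeue(): queue = [99, 70, 8, 84, 10, 75, 55, 77]
enqueue(30): queue = [99, 70, 8, 84, 10, 75, 55, 77, 30]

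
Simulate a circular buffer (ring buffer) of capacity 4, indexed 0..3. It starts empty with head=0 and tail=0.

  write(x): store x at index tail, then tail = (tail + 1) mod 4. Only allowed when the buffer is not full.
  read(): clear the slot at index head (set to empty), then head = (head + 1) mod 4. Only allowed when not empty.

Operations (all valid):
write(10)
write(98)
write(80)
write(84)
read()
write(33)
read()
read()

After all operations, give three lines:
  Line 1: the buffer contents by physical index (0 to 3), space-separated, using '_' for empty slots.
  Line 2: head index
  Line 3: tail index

Answer: 33 _ _ 84
3
1

Derivation:
write(10): buf=[10 _ _ _], head=0, tail=1, size=1
write(98): buf=[10 98 _ _], head=0, tail=2, size=2
write(80): buf=[10 98 80 _], head=0, tail=3, size=3
write(84): buf=[10 98 80 84], head=0, tail=0, size=4
read(): buf=[_ 98 80 84], head=1, tail=0, size=3
write(33): buf=[33 98 80 84], head=1, tail=1, size=4
read(): buf=[33 _ 80 84], head=2, tail=1, size=3
read(): buf=[33 _ _ 84], head=3, tail=1, size=2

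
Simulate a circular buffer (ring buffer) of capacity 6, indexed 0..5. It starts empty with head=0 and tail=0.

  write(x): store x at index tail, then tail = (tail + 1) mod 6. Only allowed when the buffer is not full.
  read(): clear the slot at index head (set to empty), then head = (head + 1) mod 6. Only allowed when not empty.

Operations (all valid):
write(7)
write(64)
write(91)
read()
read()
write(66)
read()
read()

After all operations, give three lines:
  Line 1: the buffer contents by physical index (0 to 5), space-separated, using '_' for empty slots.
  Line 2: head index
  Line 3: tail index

Answer: _ _ _ _ _ _
4
4

Derivation:
write(7): buf=[7 _ _ _ _ _], head=0, tail=1, size=1
write(64): buf=[7 64 _ _ _ _], head=0, tail=2, size=2
write(91): buf=[7 64 91 _ _ _], head=0, tail=3, size=3
read(): buf=[_ 64 91 _ _ _], head=1, tail=3, size=2
read(): buf=[_ _ 91 _ _ _], head=2, tail=3, size=1
write(66): buf=[_ _ 91 66 _ _], head=2, tail=4, size=2
read(): buf=[_ _ _ 66 _ _], head=3, tail=4, size=1
read(): buf=[_ _ _ _ _ _], head=4, tail=4, size=0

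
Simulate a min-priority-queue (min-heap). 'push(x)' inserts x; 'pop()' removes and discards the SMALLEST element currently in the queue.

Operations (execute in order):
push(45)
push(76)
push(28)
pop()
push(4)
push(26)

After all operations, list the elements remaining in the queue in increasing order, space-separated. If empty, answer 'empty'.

Answer: 4 26 45 76

Derivation:
push(45): heap contents = [45]
push(76): heap contents = [45, 76]
push(28): heap contents = [28, 45, 76]
pop() → 28: heap contents = [45, 76]
push(4): heap contents = [4, 45, 76]
push(26): heap contents = [4, 26, 45, 76]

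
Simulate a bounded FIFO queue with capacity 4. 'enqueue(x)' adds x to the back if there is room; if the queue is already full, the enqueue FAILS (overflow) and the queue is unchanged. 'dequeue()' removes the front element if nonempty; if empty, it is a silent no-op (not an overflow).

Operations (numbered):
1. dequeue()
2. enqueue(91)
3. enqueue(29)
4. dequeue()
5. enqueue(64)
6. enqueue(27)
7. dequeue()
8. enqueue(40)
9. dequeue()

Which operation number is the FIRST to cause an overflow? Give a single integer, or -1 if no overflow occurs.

1. dequeue(): empty, no-op, size=0
2. enqueue(91): size=1
3. enqueue(29): size=2
4. dequeue(): size=1
5. enqueue(64): size=2
6. enqueue(27): size=3
7. dequeue(): size=2
8. enqueue(40): size=3
9. dequeue(): size=2

Answer: -1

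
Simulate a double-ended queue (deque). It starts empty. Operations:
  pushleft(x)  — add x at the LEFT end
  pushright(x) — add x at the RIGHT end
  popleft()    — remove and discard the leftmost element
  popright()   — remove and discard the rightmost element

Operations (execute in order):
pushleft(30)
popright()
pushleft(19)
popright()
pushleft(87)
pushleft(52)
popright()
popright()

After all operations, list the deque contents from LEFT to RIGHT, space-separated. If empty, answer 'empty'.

Answer: empty

Derivation:
pushleft(30): [30]
popright(): []
pushleft(19): [19]
popright(): []
pushleft(87): [87]
pushleft(52): [52, 87]
popright(): [52]
popright(): []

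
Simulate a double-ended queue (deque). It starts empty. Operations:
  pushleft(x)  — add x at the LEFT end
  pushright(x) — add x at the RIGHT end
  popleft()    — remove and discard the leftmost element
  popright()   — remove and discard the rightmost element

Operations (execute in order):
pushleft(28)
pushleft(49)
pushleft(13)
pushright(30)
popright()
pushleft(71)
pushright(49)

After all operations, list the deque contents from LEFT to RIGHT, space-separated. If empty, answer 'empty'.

Answer: 71 13 49 28 49

Derivation:
pushleft(28): [28]
pushleft(49): [49, 28]
pushleft(13): [13, 49, 28]
pushright(30): [13, 49, 28, 30]
popright(): [13, 49, 28]
pushleft(71): [71, 13, 49, 28]
pushright(49): [71, 13, 49, 28, 49]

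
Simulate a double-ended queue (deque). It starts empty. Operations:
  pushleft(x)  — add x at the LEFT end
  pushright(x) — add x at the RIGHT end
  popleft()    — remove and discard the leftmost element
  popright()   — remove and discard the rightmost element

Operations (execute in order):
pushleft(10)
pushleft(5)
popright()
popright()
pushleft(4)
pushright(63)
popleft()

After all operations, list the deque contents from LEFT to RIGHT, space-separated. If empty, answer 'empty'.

pushleft(10): [10]
pushleft(5): [5, 10]
popright(): [5]
popright(): []
pushleft(4): [4]
pushright(63): [4, 63]
popleft(): [63]

Answer: 63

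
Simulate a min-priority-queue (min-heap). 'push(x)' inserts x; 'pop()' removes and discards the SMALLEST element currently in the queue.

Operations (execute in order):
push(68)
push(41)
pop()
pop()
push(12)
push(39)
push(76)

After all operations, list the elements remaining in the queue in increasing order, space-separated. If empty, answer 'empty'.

push(68): heap contents = [68]
push(41): heap contents = [41, 68]
pop() → 41: heap contents = [68]
pop() → 68: heap contents = []
push(12): heap contents = [12]
push(39): heap contents = [12, 39]
push(76): heap contents = [12, 39, 76]

Answer: 12 39 76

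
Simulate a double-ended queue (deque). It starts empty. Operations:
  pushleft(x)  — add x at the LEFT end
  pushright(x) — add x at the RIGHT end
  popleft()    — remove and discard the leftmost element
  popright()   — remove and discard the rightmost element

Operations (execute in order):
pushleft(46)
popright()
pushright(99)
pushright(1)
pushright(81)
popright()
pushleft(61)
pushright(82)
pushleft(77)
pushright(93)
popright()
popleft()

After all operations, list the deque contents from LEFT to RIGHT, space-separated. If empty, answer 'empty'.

pushleft(46): [46]
popright(): []
pushright(99): [99]
pushright(1): [99, 1]
pushright(81): [99, 1, 81]
popright(): [99, 1]
pushleft(61): [61, 99, 1]
pushright(82): [61, 99, 1, 82]
pushleft(77): [77, 61, 99, 1, 82]
pushright(93): [77, 61, 99, 1, 82, 93]
popright(): [77, 61, 99, 1, 82]
popleft(): [61, 99, 1, 82]

Answer: 61 99 1 82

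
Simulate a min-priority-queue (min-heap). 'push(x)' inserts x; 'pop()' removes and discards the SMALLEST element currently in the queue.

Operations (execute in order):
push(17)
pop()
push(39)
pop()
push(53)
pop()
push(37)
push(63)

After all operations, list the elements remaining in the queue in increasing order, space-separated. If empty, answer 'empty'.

Answer: 37 63

Derivation:
push(17): heap contents = [17]
pop() → 17: heap contents = []
push(39): heap contents = [39]
pop() → 39: heap contents = []
push(53): heap contents = [53]
pop() → 53: heap contents = []
push(37): heap contents = [37]
push(63): heap contents = [37, 63]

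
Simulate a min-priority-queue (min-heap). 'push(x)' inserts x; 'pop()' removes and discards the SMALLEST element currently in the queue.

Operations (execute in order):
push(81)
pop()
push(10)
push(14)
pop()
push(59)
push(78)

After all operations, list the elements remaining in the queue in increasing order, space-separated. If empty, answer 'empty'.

Answer: 14 59 78

Derivation:
push(81): heap contents = [81]
pop() → 81: heap contents = []
push(10): heap contents = [10]
push(14): heap contents = [10, 14]
pop() → 10: heap contents = [14]
push(59): heap contents = [14, 59]
push(78): heap contents = [14, 59, 78]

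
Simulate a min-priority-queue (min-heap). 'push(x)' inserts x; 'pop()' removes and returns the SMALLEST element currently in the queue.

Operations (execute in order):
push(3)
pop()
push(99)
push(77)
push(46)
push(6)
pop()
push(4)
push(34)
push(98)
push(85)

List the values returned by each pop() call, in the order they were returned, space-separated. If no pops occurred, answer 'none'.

Answer: 3 6

Derivation:
push(3): heap contents = [3]
pop() → 3: heap contents = []
push(99): heap contents = [99]
push(77): heap contents = [77, 99]
push(46): heap contents = [46, 77, 99]
push(6): heap contents = [6, 46, 77, 99]
pop() → 6: heap contents = [46, 77, 99]
push(4): heap contents = [4, 46, 77, 99]
push(34): heap contents = [4, 34, 46, 77, 99]
push(98): heap contents = [4, 34, 46, 77, 98, 99]
push(85): heap contents = [4, 34, 46, 77, 85, 98, 99]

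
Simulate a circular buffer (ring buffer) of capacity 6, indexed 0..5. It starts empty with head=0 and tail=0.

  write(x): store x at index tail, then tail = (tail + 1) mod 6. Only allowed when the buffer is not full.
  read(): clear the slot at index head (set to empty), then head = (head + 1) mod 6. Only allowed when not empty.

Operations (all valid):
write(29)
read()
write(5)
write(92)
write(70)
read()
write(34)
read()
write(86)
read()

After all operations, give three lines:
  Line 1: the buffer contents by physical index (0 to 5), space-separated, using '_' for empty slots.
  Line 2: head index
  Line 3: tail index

write(29): buf=[29 _ _ _ _ _], head=0, tail=1, size=1
read(): buf=[_ _ _ _ _ _], head=1, tail=1, size=0
write(5): buf=[_ 5 _ _ _ _], head=1, tail=2, size=1
write(92): buf=[_ 5 92 _ _ _], head=1, tail=3, size=2
write(70): buf=[_ 5 92 70 _ _], head=1, tail=4, size=3
read(): buf=[_ _ 92 70 _ _], head=2, tail=4, size=2
write(34): buf=[_ _ 92 70 34 _], head=2, tail=5, size=3
read(): buf=[_ _ _ 70 34 _], head=3, tail=5, size=2
write(86): buf=[_ _ _ 70 34 86], head=3, tail=0, size=3
read(): buf=[_ _ _ _ 34 86], head=4, tail=0, size=2

Answer: _ _ _ _ 34 86
4
0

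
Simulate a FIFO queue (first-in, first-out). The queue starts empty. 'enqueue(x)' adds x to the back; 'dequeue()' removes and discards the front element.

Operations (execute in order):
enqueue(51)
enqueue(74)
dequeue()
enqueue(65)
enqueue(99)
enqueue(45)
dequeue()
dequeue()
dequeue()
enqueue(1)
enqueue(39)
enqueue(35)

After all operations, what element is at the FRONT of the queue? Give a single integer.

enqueue(51): queue = [51]
enqueue(74): queue = [51, 74]
dequeue(): queue = [74]
enqueue(65): queue = [74, 65]
enqueue(99): queue = [74, 65, 99]
enqueue(45): queue = [74, 65, 99, 45]
dequeue(): queue = [65, 99, 45]
dequeue(): queue = [99, 45]
dequeue(): queue = [45]
enqueue(1): queue = [45, 1]
enqueue(39): queue = [45, 1, 39]
enqueue(35): queue = [45, 1, 39, 35]

Answer: 45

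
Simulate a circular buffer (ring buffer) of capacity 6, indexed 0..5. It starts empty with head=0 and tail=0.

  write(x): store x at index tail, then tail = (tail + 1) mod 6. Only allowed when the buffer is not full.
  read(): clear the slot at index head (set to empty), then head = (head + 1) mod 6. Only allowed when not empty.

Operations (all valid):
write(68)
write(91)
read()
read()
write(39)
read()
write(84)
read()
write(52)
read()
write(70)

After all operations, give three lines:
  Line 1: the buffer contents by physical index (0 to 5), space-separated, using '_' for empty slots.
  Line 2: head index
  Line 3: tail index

write(68): buf=[68 _ _ _ _ _], head=0, tail=1, size=1
write(91): buf=[68 91 _ _ _ _], head=0, tail=2, size=2
read(): buf=[_ 91 _ _ _ _], head=1, tail=2, size=1
read(): buf=[_ _ _ _ _ _], head=2, tail=2, size=0
write(39): buf=[_ _ 39 _ _ _], head=2, tail=3, size=1
read(): buf=[_ _ _ _ _ _], head=3, tail=3, size=0
write(84): buf=[_ _ _ 84 _ _], head=3, tail=4, size=1
read(): buf=[_ _ _ _ _ _], head=4, tail=4, size=0
write(52): buf=[_ _ _ _ 52 _], head=4, tail=5, size=1
read(): buf=[_ _ _ _ _ _], head=5, tail=5, size=0
write(70): buf=[_ _ _ _ _ 70], head=5, tail=0, size=1

Answer: _ _ _ _ _ 70
5
0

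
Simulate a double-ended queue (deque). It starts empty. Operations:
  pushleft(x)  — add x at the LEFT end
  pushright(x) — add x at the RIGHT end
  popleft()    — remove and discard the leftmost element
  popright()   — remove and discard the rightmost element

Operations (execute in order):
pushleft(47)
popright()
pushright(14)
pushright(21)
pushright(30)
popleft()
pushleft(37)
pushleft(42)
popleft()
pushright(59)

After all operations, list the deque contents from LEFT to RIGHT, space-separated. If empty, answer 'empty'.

Answer: 37 21 30 59

Derivation:
pushleft(47): [47]
popright(): []
pushright(14): [14]
pushright(21): [14, 21]
pushright(30): [14, 21, 30]
popleft(): [21, 30]
pushleft(37): [37, 21, 30]
pushleft(42): [42, 37, 21, 30]
popleft(): [37, 21, 30]
pushright(59): [37, 21, 30, 59]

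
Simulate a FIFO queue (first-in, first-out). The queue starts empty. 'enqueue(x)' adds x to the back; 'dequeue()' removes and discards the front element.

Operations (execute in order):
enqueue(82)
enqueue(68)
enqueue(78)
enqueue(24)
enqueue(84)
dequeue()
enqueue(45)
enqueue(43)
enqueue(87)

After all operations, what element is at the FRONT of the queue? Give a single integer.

Answer: 68

Derivation:
enqueue(82): queue = [82]
enqueue(68): queue = [82, 68]
enqueue(78): queue = [82, 68, 78]
enqueue(24): queue = [82, 68, 78, 24]
enqueue(84): queue = [82, 68, 78, 24, 84]
dequeue(): queue = [68, 78, 24, 84]
enqueue(45): queue = [68, 78, 24, 84, 45]
enqueue(43): queue = [68, 78, 24, 84, 45, 43]
enqueue(87): queue = [68, 78, 24, 84, 45, 43, 87]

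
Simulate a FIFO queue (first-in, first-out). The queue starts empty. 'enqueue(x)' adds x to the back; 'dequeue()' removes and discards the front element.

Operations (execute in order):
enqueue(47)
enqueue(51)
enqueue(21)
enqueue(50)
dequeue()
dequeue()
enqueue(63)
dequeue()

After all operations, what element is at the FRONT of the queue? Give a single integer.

enqueue(47): queue = [47]
enqueue(51): queue = [47, 51]
enqueue(21): queue = [47, 51, 21]
enqueue(50): queue = [47, 51, 21, 50]
dequeue(): queue = [51, 21, 50]
dequeue(): queue = [21, 50]
enqueue(63): queue = [21, 50, 63]
dequeue(): queue = [50, 63]

Answer: 50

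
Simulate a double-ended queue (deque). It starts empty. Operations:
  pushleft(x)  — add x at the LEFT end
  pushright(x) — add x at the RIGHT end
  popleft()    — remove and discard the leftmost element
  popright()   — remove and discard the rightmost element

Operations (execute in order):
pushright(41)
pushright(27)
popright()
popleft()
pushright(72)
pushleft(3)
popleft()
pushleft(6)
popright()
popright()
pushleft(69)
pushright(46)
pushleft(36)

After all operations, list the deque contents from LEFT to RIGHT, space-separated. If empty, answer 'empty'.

pushright(41): [41]
pushright(27): [41, 27]
popright(): [41]
popleft(): []
pushright(72): [72]
pushleft(3): [3, 72]
popleft(): [72]
pushleft(6): [6, 72]
popright(): [6]
popright(): []
pushleft(69): [69]
pushright(46): [69, 46]
pushleft(36): [36, 69, 46]

Answer: 36 69 46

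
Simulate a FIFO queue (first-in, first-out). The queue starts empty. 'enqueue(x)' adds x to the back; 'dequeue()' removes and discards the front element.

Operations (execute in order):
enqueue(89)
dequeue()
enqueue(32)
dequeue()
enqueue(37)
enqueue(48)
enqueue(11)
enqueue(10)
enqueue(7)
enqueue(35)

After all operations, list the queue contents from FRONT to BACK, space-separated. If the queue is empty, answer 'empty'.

Answer: 37 48 11 10 7 35

Derivation:
enqueue(89): [89]
dequeue(): []
enqueue(32): [32]
dequeue(): []
enqueue(37): [37]
enqueue(48): [37, 48]
enqueue(11): [37, 48, 11]
enqueue(10): [37, 48, 11, 10]
enqueue(7): [37, 48, 11, 10, 7]
enqueue(35): [37, 48, 11, 10, 7, 35]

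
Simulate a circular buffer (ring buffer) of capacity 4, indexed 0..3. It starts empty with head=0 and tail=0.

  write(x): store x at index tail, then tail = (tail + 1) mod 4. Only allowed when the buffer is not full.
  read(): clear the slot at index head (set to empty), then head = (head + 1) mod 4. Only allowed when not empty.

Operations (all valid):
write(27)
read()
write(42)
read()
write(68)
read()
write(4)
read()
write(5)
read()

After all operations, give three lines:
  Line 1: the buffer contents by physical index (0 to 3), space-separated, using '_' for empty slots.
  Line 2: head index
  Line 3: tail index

Answer: _ _ _ _
1
1

Derivation:
write(27): buf=[27 _ _ _], head=0, tail=1, size=1
read(): buf=[_ _ _ _], head=1, tail=1, size=0
write(42): buf=[_ 42 _ _], head=1, tail=2, size=1
read(): buf=[_ _ _ _], head=2, tail=2, size=0
write(68): buf=[_ _ 68 _], head=2, tail=3, size=1
read(): buf=[_ _ _ _], head=3, tail=3, size=0
write(4): buf=[_ _ _ 4], head=3, tail=0, size=1
read(): buf=[_ _ _ _], head=0, tail=0, size=0
write(5): buf=[5 _ _ _], head=0, tail=1, size=1
read(): buf=[_ _ _ _], head=1, tail=1, size=0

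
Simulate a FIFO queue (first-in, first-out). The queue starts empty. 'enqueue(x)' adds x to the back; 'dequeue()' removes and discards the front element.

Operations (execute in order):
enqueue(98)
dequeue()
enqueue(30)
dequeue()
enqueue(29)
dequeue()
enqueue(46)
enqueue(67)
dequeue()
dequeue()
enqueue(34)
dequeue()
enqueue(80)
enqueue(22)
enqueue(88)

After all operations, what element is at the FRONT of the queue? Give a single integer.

enqueue(98): queue = [98]
dequeue(): queue = []
enqueue(30): queue = [30]
dequeue(): queue = []
enqueue(29): queue = [29]
dequeue(): queue = []
enqueue(46): queue = [46]
enqueue(67): queue = [46, 67]
dequeue(): queue = [67]
dequeue(): queue = []
enqueue(34): queue = [34]
dequeue(): queue = []
enqueue(80): queue = [80]
enqueue(22): queue = [80, 22]
enqueue(88): queue = [80, 22, 88]

Answer: 80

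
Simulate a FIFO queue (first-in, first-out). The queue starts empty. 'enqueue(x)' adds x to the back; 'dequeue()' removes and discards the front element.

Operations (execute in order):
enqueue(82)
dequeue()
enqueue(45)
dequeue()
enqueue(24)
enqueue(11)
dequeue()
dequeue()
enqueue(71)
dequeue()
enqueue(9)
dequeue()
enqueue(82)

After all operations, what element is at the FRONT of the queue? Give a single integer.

Answer: 82

Derivation:
enqueue(82): queue = [82]
dequeue(): queue = []
enqueue(45): queue = [45]
dequeue(): queue = []
enqueue(24): queue = [24]
enqueue(11): queue = [24, 11]
dequeue(): queue = [11]
dequeue(): queue = []
enqueue(71): queue = [71]
dequeue(): queue = []
enqueue(9): queue = [9]
dequeue(): queue = []
enqueue(82): queue = [82]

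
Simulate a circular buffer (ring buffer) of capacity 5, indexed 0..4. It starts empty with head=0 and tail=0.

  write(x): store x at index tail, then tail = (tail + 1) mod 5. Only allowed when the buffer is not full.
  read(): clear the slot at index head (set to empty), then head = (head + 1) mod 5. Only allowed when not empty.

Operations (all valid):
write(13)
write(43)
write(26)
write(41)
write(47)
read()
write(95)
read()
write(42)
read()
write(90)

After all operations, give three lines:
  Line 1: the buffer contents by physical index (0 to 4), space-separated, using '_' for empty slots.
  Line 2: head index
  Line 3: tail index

write(13): buf=[13 _ _ _ _], head=0, tail=1, size=1
write(43): buf=[13 43 _ _ _], head=0, tail=2, size=2
write(26): buf=[13 43 26 _ _], head=0, tail=3, size=3
write(41): buf=[13 43 26 41 _], head=0, tail=4, size=4
write(47): buf=[13 43 26 41 47], head=0, tail=0, size=5
read(): buf=[_ 43 26 41 47], head=1, tail=0, size=4
write(95): buf=[95 43 26 41 47], head=1, tail=1, size=5
read(): buf=[95 _ 26 41 47], head=2, tail=1, size=4
write(42): buf=[95 42 26 41 47], head=2, tail=2, size=5
read(): buf=[95 42 _ 41 47], head=3, tail=2, size=4
write(90): buf=[95 42 90 41 47], head=3, tail=3, size=5

Answer: 95 42 90 41 47
3
3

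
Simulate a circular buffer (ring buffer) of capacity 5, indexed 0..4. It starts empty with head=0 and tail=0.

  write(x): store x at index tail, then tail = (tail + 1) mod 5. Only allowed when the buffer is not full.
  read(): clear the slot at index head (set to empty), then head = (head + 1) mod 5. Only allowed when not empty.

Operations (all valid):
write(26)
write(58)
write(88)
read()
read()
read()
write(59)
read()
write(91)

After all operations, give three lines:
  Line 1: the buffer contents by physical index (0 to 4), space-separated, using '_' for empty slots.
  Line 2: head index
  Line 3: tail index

write(26): buf=[26 _ _ _ _], head=0, tail=1, size=1
write(58): buf=[26 58 _ _ _], head=0, tail=2, size=2
write(88): buf=[26 58 88 _ _], head=0, tail=3, size=3
read(): buf=[_ 58 88 _ _], head=1, tail=3, size=2
read(): buf=[_ _ 88 _ _], head=2, tail=3, size=1
read(): buf=[_ _ _ _ _], head=3, tail=3, size=0
write(59): buf=[_ _ _ 59 _], head=3, tail=4, size=1
read(): buf=[_ _ _ _ _], head=4, tail=4, size=0
write(91): buf=[_ _ _ _ 91], head=4, tail=0, size=1

Answer: _ _ _ _ 91
4
0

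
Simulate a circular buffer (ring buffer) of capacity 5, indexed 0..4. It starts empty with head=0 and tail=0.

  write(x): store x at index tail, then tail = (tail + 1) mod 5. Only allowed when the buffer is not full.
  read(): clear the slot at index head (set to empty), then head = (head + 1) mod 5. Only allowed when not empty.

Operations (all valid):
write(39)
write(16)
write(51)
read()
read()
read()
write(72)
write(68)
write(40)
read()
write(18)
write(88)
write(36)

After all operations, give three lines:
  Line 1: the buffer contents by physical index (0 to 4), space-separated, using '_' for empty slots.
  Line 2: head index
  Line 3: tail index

write(39): buf=[39 _ _ _ _], head=0, tail=1, size=1
write(16): buf=[39 16 _ _ _], head=0, tail=2, size=2
write(51): buf=[39 16 51 _ _], head=0, tail=3, size=3
read(): buf=[_ 16 51 _ _], head=1, tail=3, size=2
read(): buf=[_ _ 51 _ _], head=2, tail=3, size=1
read(): buf=[_ _ _ _ _], head=3, tail=3, size=0
write(72): buf=[_ _ _ 72 _], head=3, tail=4, size=1
write(68): buf=[_ _ _ 72 68], head=3, tail=0, size=2
write(40): buf=[40 _ _ 72 68], head=3, tail=1, size=3
read(): buf=[40 _ _ _ 68], head=4, tail=1, size=2
write(18): buf=[40 18 _ _ 68], head=4, tail=2, size=3
write(88): buf=[40 18 88 _ 68], head=4, tail=3, size=4
write(36): buf=[40 18 88 36 68], head=4, tail=4, size=5

Answer: 40 18 88 36 68
4
4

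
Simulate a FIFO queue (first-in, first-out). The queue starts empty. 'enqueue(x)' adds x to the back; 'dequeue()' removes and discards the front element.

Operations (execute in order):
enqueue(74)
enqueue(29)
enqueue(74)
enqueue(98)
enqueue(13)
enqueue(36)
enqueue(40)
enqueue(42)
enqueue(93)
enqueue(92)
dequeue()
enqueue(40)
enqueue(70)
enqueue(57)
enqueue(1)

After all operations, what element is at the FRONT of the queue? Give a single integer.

Answer: 29

Derivation:
enqueue(74): queue = [74]
enqueue(29): queue = [74, 29]
enqueue(74): queue = [74, 29, 74]
enqueue(98): queue = [74, 29, 74, 98]
enqueue(13): queue = [74, 29, 74, 98, 13]
enqueue(36): queue = [74, 29, 74, 98, 13, 36]
enqueue(40): queue = [74, 29, 74, 98, 13, 36, 40]
enqueue(42): queue = [74, 29, 74, 98, 13, 36, 40, 42]
enqueue(93): queue = [74, 29, 74, 98, 13, 36, 40, 42, 93]
enqueue(92): queue = [74, 29, 74, 98, 13, 36, 40, 42, 93, 92]
dequeue(): queue = [29, 74, 98, 13, 36, 40, 42, 93, 92]
enqueue(40): queue = [29, 74, 98, 13, 36, 40, 42, 93, 92, 40]
enqueue(70): queue = [29, 74, 98, 13, 36, 40, 42, 93, 92, 40, 70]
enqueue(57): queue = [29, 74, 98, 13, 36, 40, 42, 93, 92, 40, 70, 57]
enqueue(1): queue = [29, 74, 98, 13, 36, 40, 42, 93, 92, 40, 70, 57, 1]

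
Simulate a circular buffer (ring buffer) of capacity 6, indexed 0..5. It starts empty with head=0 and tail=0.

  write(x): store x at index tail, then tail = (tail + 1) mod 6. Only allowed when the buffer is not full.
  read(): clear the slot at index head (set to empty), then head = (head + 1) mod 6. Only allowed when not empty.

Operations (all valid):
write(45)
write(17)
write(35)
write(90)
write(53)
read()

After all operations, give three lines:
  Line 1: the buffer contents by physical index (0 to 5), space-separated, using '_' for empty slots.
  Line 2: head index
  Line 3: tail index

Answer: _ 17 35 90 53 _
1
5

Derivation:
write(45): buf=[45 _ _ _ _ _], head=0, tail=1, size=1
write(17): buf=[45 17 _ _ _ _], head=0, tail=2, size=2
write(35): buf=[45 17 35 _ _ _], head=0, tail=3, size=3
write(90): buf=[45 17 35 90 _ _], head=0, tail=4, size=4
write(53): buf=[45 17 35 90 53 _], head=0, tail=5, size=5
read(): buf=[_ 17 35 90 53 _], head=1, tail=5, size=4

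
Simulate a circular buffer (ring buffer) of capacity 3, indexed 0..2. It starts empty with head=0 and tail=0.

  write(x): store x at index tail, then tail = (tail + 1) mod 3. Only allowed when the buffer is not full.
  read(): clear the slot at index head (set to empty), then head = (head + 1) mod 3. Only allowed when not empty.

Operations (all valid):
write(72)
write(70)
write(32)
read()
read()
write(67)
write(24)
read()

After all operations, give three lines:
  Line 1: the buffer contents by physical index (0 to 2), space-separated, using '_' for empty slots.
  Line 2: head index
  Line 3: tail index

write(72): buf=[72 _ _], head=0, tail=1, size=1
write(70): buf=[72 70 _], head=0, tail=2, size=2
write(32): buf=[72 70 32], head=0, tail=0, size=3
read(): buf=[_ 70 32], head=1, tail=0, size=2
read(): buf=[_ _ 32], head=2, tail=0, size=1
write(67): buf=[67 _ 32], head=2, tail=1, size=2
write(24): buf=[67 24 32], head=2, tail=2, size=3
read(): buf=[67 24 _], head=0, tail=2, size=2

Answer: 67 24 _
0
2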